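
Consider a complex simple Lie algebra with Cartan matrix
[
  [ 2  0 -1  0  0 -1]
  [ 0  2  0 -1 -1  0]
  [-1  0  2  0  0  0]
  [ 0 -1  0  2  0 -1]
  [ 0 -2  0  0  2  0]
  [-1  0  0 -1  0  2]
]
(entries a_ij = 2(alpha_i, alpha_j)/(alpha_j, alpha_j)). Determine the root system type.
C_6 (sp(12))

The matrix has rank 6 with 2's on the diagonal. Reading the off-diagonal entries as Dynkin edges (a single edge where a_ij = a_ji = -1; a double or triple edge where a_ij * a_ji = 2 or 3), the diagram is a chain of 6 nodes with a double edge at one end; the terminal node there is the unique long simple root (C_6). One simple-root ordering that puts it in standard form is (alpha_3, alpha_1, alpha_6, alpha_4, alpha_2, alpha_5). So the algebra is type C_6, i.e. sp(12).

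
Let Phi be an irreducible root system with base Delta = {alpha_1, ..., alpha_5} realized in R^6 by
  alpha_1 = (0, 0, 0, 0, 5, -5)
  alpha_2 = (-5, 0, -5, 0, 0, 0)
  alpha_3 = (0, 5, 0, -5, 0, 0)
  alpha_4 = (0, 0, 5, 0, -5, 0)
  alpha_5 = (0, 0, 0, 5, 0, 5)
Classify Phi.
Compute the Cartan integers a_ij = 2(alpha_i, alpha_j)/(alpha_j, alpha_j); the resulting 5x5 Cartan matrix is
[[2, 0, 0, -1, -1], [0, 2, 0, -1, 0], [0, 0, 2, 0, -1], [-1, -1, 0, 2, 0], [-1, 0, -1, 0, 2]].
All simple roots have the same length, so the diagram is simply laced. The associated Dynkin diagram is a chain of 5 nodes with single edges (A_5), so the type is A_5 (the algebra sl(6)).

type A_5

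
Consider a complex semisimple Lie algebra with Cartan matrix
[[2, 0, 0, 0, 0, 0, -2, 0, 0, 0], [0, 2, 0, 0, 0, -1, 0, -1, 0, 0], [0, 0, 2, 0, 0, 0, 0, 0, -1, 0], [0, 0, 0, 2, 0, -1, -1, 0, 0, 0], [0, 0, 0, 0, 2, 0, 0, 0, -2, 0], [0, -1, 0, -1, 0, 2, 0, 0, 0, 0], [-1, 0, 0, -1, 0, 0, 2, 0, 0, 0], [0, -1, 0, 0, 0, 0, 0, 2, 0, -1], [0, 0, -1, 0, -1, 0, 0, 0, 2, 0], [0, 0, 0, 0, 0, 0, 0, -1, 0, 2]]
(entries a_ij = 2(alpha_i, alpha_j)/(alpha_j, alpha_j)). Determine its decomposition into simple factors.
C_3 + C_7

The diagram associated to this matrix has two connected components: the simple roots {alpha_3, alpha_5, alpha_9} form a chain of 3 nodes with a double edge at one end; the terminal node there is the unique long simple root (C_3), and {alpha_1, alpha_2, alpha_4, alpha_6, alpha_7, alpha_8, alpha_10} form a chain of 7 nodes with a double edge at one end; the terminal node there is the unique long simple root (C_7). A semisimple Lie algebra decomposes uniquely as the direct sum of simple ideals, one per connected component of its Dynkin diagram, so g ≅ C_3 ⊕ C_7 (dimension 21 + 105 = 126).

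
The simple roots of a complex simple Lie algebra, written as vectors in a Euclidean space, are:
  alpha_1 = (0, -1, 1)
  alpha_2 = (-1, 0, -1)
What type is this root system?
Compute the Cartan integers a_ij = 2(alpha_i, alpha_j)/(alpha_j, alpha_j); the resulting 2x2 Cartan matrix is
[[2, -1], [-1, 2]].
All simple roots have the same length, so the diagram is simply laced. The associated Dynkin diagram is a chain of 2 nodes with single edges (A_2), so the type is A_2 (the algebra sl(3)).

type A_2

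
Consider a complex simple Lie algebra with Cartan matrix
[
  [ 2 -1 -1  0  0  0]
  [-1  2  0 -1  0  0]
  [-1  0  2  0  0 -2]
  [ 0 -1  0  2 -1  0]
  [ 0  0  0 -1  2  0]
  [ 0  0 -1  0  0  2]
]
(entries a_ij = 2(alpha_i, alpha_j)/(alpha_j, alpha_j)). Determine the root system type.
The matrix has rank 6 with 2's on the diagonal. Reading the off-diagonal entries as Dynkin edges (a single edge where a_ij = a_ji = -1; a double or triple edge where a_ij * a_ji = 2 or 3), the diagram is a chain of 6 nodes with a double edge at one end; the terminal node there is the unique short simple root (B_6). One simple-root ordering that puts it in standard form is (alpha_5, alpha_4, alpha_2, alpha_1, alpha_3, alpha_6). So the algebra is type B_6, i.e. so(13).

type B_6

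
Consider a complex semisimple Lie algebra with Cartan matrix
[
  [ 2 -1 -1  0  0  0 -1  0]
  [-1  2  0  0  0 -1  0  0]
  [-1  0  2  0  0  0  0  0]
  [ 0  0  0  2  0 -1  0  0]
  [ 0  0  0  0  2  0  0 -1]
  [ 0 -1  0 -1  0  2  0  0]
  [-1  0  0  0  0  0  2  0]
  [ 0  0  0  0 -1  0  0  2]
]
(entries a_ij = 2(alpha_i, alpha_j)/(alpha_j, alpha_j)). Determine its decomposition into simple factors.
The diagram associated to this matrix has two connected components: the simple roots {alpha_5, alpha_8} form a chain of 2 nodes with single edges (A_2), and {alpha_1, alpha_2, alpha_3, alpha_4, alpha_6, alpha_7} form a chain of 4 nodes with a fork of two nodes at one end (D_6). A semisimple Lie algebra decomposes uniquely as the direct sum of simple ideals, one per connected component of its Dynkin diagram, so g ≅ A_2 ⊕ D_6 (dimension 8 + 66 = 74).

A2 ⊕ D6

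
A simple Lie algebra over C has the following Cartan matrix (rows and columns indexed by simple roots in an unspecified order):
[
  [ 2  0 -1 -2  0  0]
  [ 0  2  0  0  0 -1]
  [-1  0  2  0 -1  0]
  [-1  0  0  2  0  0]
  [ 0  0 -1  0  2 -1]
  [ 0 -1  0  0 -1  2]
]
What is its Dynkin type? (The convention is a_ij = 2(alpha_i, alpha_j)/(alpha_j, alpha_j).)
The matrix has rank 6 with 2's on the diagonal. Reading the off-diagonal entries as Dynkin edges (a single edge where a_ij = a_ji = -1; a double or triple edge where a_ij * a_ji = 2 or 3), the diagram is a chain of 6 nodes with a double edge at one end; the terminal node there is the unique short simple root (B_6). One simple-root ordering that puts it in standard form is (alpha_2, alpha_6, alpha_5, alpha_3, alpha_1, alpha_4). So the algebra is type B_6, i.e. so(13).

B_6 (so(13))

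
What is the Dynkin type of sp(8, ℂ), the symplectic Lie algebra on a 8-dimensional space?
This is sp(8), which has dimension 8(8+1)/2 = 36 and rank 8/2 = 4. In the classification of classical Lie algebras, the symplectic algebra sp(2n) has type C_n; here n = 4, so the Dynkin diagram is a chain of 4 nodes with a double edge at one end; the terminal node there is the unique long simple root (C_4). Hence the type is C_4.

C_4 (sp(8))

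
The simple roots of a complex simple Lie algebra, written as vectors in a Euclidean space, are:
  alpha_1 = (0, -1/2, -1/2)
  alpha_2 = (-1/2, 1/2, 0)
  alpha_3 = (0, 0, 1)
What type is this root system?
Compute the Cartan integers a_ij = 2(alpha_i, alpha_j)/(alpha_j, alpha_j); the resulting 3x3 Cartan matrix is
[[2, -1, -1], [-1, 2, 0], [-2, 0, 2]].
The roots have two lengths (squared-length ratio 2:1); the short ones are alpha_{1,2}. The associated Dynkin diagram is a chain of 3 nodes with a double edge at one end; the terminal node there is the unique long simple root (C_3), so the type is C_3 (the algebra sp(6)).

type C_3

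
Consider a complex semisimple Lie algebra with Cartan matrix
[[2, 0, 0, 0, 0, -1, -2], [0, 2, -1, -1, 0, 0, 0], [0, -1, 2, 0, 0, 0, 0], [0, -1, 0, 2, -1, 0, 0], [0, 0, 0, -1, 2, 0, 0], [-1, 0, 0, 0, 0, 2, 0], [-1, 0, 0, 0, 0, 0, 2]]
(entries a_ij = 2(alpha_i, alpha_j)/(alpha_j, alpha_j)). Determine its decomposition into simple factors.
The diagram associated to this matrix has two connected components: the simple roots {alpha_2, alpha_3, alpha_4, alpha_5} form a chain of 4 nodes with single edges (A_4), and {alpha_1, alpha_6, alpha_7} form a chain of 3 nodes with a double edge at one end; the terminal node there is the unique short simple root (B_3). A semisimple Lie algebra decomposes uniquely as the direct sum of simple ideals, one per connected component of its Dynkin diagram, so g ≅ A_4 ⊕ B_3 (dimension 24 + 21 = 45).

A_4 ⊕ B_3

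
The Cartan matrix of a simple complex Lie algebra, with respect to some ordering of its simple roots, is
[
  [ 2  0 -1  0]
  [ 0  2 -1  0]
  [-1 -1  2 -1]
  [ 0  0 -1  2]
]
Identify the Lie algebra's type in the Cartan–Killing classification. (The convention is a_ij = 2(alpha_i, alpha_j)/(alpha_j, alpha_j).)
The matrix has rank 4 with 2's on the diagonal. Reading the off-diagonal entries as Dynkin edges (a single edge where a_ij = a_ji = -1; a double or triple edge where a_ij * a_ji = 2 or 3), the diagram is a chain of 2 nodes with a fork of two nodes at one end (D_4). One simple-root ordering that puts it in standard form is (alpha_1, alpha_3, alpha_4, alpha_2). So the algebra is type D_4, i.e. so(8).

type D_4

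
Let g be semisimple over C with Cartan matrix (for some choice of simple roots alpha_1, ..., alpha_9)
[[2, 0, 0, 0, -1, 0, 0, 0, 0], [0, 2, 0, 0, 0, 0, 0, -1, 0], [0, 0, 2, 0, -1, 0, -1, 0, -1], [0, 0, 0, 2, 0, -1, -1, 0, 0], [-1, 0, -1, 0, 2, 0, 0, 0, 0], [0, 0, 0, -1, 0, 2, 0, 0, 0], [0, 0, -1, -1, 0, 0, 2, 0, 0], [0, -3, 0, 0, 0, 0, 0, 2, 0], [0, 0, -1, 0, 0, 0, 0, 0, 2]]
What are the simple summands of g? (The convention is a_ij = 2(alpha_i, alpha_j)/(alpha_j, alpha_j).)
The diagram associated to this matrix has two connected components: the simple roots {alpha_1, alpha_3, alpha_4, alpha_5, alpha_6, alpha_7, alpha_9} form a chain of 6 nodes with one extra node attached to the third node from one end (E_7), and {alpha_2, alpha_8} form two nodes joined by a triple edge (G_2). A semisimple Lie algebra decomposes uniquely as the direct sum of simple ideals, one per connected component of its Dynkin diagram, so g ≅ E_7 ⊕ G_2 (dimension 133 + 14 = 147).

E_7 + G_2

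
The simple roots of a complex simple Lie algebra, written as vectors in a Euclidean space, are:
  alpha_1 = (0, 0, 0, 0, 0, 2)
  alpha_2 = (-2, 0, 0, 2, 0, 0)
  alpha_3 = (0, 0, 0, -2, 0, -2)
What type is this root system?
Compute the Cartan integers a_ij = 2(alpha_i, alpha_j)/(alpha_j, alpha_j); the resulting 3x3 Cartan matrix is
[[2, 0, -1], [0, 2, -1], [-2, -1, 2]].
The roots have two lengths (squared-length ratio 2:1); the short ones are alpha_{1}. The associated Dynkin diagram is a chain of 3 nodes with a double edge at one end; the terminal node there is the unique short simple root (B_3), so the type is B_3 (the algebra so(7)).

type B_3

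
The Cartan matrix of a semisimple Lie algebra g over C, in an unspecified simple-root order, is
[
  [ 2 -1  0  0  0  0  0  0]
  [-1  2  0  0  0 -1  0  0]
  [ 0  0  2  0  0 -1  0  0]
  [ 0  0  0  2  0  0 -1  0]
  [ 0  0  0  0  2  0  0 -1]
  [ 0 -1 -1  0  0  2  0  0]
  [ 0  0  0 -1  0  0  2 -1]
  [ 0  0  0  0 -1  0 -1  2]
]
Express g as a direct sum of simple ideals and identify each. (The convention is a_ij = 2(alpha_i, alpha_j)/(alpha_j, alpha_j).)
The diagram associated to this matrix has two connected components: the simple roots {alpha_1, alpha_2, alpha_3, alpha_6} form a chain of 4 nodes with single edges (A_4), and {alpha_4, alpha_5, alpha_7, alpha_8} form a chain of 4 nodes with single edges (A_4). A semisimple Lie algebra decomposes uniquely as the direct sum of simple ideals, one per connected component of its Dynkin diagram, so g ≅ A_4 ⊕ A_4 (dimension 24 + 24 = 48).

type A_4 ⊕ type A_4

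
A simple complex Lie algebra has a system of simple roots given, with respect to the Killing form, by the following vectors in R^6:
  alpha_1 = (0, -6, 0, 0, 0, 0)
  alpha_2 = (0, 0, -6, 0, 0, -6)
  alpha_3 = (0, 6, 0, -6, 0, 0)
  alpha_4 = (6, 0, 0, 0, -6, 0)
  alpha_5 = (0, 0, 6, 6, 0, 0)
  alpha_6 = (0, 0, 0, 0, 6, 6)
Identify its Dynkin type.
Compute the Cartan integers a_ij = 2(alpha_i, alpha_j)/(alpha_j, alpha_j); the resulting 6x6 Cartan matrix is
[[2, 0, -1, 0, 0, 0], [0, 2, 0, 0, -1, -1], [-2, 0, 2, 0, -1, 0], [0, 0, 0, 2, 0, -1], [0, -1, -1, 0, 2, 0], [0, -1, 0, -1, 0, 2]].
The roots have two lengths (squared-length ratio 2:1); the short ones are alpha_{1}. The associated Dynkin diagram is a chain of 6 nodes with a double edge at one end; the terminal node there is the unique short simple root (B_6), so the type is B_6 (the algebra so(13)).

B_6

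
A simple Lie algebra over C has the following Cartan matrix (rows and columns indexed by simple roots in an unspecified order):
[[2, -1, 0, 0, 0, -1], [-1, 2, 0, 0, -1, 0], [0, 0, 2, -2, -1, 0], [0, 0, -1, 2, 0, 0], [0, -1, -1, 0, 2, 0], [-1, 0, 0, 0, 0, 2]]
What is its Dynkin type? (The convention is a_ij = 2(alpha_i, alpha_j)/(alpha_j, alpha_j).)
B_6 (so(13))

The matrix has rank 6 with 2's on the diagonal. Reading the off-diagonal entries as Dynkin edges (a single edge where a_ij = a_ji = -1; a double or triple edge where a_ij * a_ji = 2 or 3), the diagram is a chain of 6 nodes with a double edge at one end; the terminal node there is the unique short simple root (B_6). One simple-root ordering that puts it in standard form is (alpha_6, alpha_1, alpha_2, alpha_5, alpha_3, alpha_4). So the algebra is type B_6, i.e. so(13).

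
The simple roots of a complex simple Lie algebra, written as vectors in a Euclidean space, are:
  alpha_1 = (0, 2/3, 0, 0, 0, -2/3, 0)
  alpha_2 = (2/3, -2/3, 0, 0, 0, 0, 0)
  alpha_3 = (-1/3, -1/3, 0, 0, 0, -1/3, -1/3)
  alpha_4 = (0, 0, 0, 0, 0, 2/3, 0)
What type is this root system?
F4

Compute the Cartan integers a_ij = 2(alpha_i, alpha_j)/(alpha_j, alpha_j); the resulting 4x4 Cartan matrix is
[[2, -1, 0, -2], [-1, 2, 0, 0], [0, 0, 2, -1], [-1, 0, -1, 2]].
The roots have two lengths (squared-length ratio 2:1); the short ones are alpha_{3,4}. The associated Dynkin diagram is a chain of 4 nodes with a double edge between the middle two (F_4), so the type is F_4.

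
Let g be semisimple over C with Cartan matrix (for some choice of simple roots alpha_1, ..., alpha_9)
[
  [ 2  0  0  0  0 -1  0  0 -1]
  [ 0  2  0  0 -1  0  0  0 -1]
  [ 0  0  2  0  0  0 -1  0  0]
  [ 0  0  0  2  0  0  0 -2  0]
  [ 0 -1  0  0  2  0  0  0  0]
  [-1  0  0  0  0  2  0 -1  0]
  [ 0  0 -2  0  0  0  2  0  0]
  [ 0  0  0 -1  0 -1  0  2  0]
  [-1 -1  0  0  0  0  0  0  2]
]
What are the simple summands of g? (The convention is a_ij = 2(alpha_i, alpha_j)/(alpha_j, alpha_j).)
The diagram associated to this matrix has two connected components: the simple roots {alpha_3, alpha_7} form a chain of 2 nodes with a double edge at one end; the terminal node there is the unique short simple root (B_2), and {alpha_1, alpha_2, alpha_4, alpha_5, alpha_6, alpha_8, alpha_9} form a chain of 7 nodes with a double edge at one end; the terminal node there is the unique long simple root (C_7). A semisimple Lie algebra decomposes uniquely as the direct sum of simple ideals, one per connected component of its Dynkin diagram, so g ≅ B_2 ⊕ C_7 (dimension 10 + 105 = 115).

type B_2 ⊕ type C_7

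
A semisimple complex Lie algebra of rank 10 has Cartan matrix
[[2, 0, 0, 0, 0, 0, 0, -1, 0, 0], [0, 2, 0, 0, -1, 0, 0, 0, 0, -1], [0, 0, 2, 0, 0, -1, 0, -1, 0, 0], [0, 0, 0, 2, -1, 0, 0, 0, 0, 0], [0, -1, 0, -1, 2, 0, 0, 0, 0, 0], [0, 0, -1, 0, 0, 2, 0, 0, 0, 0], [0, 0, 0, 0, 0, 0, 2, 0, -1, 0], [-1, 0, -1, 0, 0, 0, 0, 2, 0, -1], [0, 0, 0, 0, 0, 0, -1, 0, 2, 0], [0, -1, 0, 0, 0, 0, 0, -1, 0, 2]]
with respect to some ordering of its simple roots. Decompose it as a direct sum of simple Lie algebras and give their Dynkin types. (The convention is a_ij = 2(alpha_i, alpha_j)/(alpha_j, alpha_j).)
The diagram associated to this matrix has two connected components: the simple roots {alpha_7, alpha_9} form a chain of 2 nodes with single edges (A_2), and {alpha_1, alpha_2, alpha_3, alpha_4, alpha_5, alpha_6, alpha_8, alpha_10} form a chain of 7 nodes with one extra node attached to the third node from one end (E_8). A semisimple Lie algebra decomposes uniquely as the direct sum of simple ideals, one per connected component of its Dynkin diagram, so g ≅ A_2 ⊕ E_8 (dimension 8 + 248 = 256).

A2 ⊕ E8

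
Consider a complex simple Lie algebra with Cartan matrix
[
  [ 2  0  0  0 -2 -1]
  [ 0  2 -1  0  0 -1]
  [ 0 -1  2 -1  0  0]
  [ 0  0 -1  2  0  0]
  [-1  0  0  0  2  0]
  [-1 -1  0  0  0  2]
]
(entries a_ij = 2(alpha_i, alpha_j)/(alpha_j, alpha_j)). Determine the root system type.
B_6

The matrix has rank 6 with 2's on the diagonal. Reading the off-diagonal entries as Dynkin edges (a single edge where a_ij = a_ji = -1; a double or triple edge where a_ij * a_ji = 2 or 3), the diagram is a chain of 6 nodes with a double edge at one end; the terminal node there is the unique short simple root (B_6). One simple-root ordering that puts it in standard form is (alpha_4, alpha_3, alpha_2, alpha_6, alpha_1, alpha_5). So the algebra is type B_6, i.e. so(13).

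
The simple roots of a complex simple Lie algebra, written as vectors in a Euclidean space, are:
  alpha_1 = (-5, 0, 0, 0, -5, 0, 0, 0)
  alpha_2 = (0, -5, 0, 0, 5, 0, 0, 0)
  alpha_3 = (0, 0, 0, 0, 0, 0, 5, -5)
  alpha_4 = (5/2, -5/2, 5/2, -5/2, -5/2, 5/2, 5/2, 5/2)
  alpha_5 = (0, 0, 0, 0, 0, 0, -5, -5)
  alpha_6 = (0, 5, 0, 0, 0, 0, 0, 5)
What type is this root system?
type E_6

Compute the Cartan integers a_ij = 2(alpha_i, alpha_j)/(alpha_j, alpha_j); the resulting 6x6 Cartan matrix is
[[2, -1, 0, 0, 0, 0], [-1, 2, 0, 0, 0, -1], [0, 0, 2, 0, 0, -1], [0, 0, 0, 2, -1, 0], [0, 0, 0, -1, 2, -1], [0, -1, -1, 0, -1, 2]].
All simple roots have the same length, so the diagram is simply laced. The associated Dynkin diagram is a chain of 5 nodes with one extra node attached to the third node from one end (E_6), so the type is E_6.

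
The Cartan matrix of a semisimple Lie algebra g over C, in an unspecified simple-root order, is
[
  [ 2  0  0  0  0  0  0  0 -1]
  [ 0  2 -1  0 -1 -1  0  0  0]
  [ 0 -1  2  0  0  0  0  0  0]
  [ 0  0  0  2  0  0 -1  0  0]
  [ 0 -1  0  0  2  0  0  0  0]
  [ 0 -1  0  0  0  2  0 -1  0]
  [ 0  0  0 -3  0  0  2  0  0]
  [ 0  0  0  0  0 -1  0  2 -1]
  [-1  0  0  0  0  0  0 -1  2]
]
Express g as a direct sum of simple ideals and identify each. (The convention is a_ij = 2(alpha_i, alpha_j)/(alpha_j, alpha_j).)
D7 + G2

The diagram associated to this matrix has two connected components: the simple roots {alpha_1, alpha_2, alpha_3, alpha_5, alpha_6, alpha_8, alpha_9} form a chain of 5 nodes with a fork of two nodes at one end (D_7), and {alpha_4, alpha_7} form two nodes joined by a triple edge (G_2). A semisimple Lie algebra decomposes uniquely as the direct sum of simple ideals, one per connected component of its Dynkin diagram, so g ≅ D_7 ⊕ G_2 (dimension 91 + 14 = 105).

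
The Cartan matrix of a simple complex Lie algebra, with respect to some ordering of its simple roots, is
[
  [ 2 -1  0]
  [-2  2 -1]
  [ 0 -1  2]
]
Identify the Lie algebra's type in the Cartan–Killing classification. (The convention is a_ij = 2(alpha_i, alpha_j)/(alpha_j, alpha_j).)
The matrix has rank 3 with 2's on the diagonal. Reading the off-diagonal entries as Dynkin edges (a single edge where a_ij = a_ji = -1; a double or triple edge where a_ij * a_ji = 2 or 3), the diagram is a chain of 3 nodes with a double edge at one end; the terminal node there is the unique short simple root (B_3). One simple-root ordering that puts it in standard form is (alpha_3, alpha_2, alpha_1). So the algebra is type B_3, i.e. so(7).

B_3 (so(7))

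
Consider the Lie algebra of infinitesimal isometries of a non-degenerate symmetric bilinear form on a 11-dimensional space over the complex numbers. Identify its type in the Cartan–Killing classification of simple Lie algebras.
B_5

This is so(11) with 11 odd, which has dimension 11(11-1)/2 = 55 and rank (11-1)/2 = 5. In the classification of classical Lie algebras, the orthogonal algebra so(2n+1) in an odd number of variables has type B_n; here n = 5, so the Dynkin diagram is a chain of 5 nodes with a double edge at one end; the terminal node there is the unique short simple root (B_5). Hence the type is B_5.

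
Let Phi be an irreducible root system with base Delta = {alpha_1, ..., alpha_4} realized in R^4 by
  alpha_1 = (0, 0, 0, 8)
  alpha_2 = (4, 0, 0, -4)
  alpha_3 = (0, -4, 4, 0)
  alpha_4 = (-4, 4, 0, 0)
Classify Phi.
Compute the Cartan integers a_ij = 2(alpha_i, alpha_j)/(alpha_j, alpha_j); the resulting 4x4 Cartan matrix is
[[2, -2, 0, 0], [-1, 2, 0, -1], [0, 0, 2, -1], [0, -1, -1, 2]].
The roots have two lengths (squared-length ratio 2:1); the short ones are alpha_{2,3,4}. The associated Dynkin diagram is a chain of 4 nodes with a double edge at one end; the terminal node there is the unique long simple root (C_4), so the type is C_4 (the algebra sp(8)).

C_4 (sp(8))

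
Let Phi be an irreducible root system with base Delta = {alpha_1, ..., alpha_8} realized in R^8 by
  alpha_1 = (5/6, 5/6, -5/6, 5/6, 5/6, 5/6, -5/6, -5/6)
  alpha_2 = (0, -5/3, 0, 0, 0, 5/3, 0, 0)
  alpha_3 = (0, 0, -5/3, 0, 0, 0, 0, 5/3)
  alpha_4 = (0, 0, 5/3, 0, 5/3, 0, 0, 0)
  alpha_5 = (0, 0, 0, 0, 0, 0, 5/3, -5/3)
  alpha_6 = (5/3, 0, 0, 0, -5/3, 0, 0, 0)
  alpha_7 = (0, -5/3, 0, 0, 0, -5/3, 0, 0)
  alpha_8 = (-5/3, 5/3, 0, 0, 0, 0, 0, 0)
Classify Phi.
Compute the Cartan integers a_ij = 2(alpha_i, alpha_j)/(alpha_j, alpha_j); the resulting 8x8 Cartan matrix is
[[2, 0, 0, 0, 0, 0, -1, 0], [0, 2, 0, 0, 0, 0, 0, -1], [0, 0, 2, -1, -1, 0, 0, 0], [0, 0, -1, 2, 0, -1, 0, 0], [0, 0, -1, 0, 2, 0, 0, 0], [0, 0, 0, -1, 0, 2, 0, -1], [-1, 0, 0, 0, 0, 0, 2, -1], [0, -1, 0, 0, 0, -1, -1, 2]].
All simple roots have the same length, so the diagram is simply laced. The associated Dynkin diagram is a chain of 7 nodes with one extra node attached to the third node from one end (E_8), so the type is E_8.

E8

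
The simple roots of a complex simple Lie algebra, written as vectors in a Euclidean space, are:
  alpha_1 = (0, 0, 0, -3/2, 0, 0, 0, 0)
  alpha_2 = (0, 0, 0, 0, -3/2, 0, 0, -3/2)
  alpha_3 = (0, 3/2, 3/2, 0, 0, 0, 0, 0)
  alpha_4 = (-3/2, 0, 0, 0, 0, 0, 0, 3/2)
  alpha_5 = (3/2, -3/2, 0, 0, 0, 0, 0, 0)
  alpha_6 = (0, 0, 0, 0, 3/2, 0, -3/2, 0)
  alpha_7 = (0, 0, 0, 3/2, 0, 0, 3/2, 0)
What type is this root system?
B_7

Compute the Cartan integers a_ij = 2(alpha_i, alpha_j)/(alpha_j, alpha_j); the resulting 7x7 Cartan matrix is
[[2, 0, 0, 0, 0, 0, -1], [0, 2, 0, -1, 0, -1, 0], [0, 0, 2, 0, -1, 0, 0], [0, -1, 0, 2, -1, 0, 0], [0, 0, -1, -1, 2, 0, 0], [0, -1, 0, 0, 0, 2, -1], [-2, 0, 0, 0, 0, -1, 2]].
The roots have two lengths (squared-length ratio 2:1); the short ones are alpha_{1}. The associated Dynkin diagram is a chain of 7 nodes with a double edge at one end; the terminal node there is the unique short simple root (B_7), so the type is B_7 (the algebra so(15)).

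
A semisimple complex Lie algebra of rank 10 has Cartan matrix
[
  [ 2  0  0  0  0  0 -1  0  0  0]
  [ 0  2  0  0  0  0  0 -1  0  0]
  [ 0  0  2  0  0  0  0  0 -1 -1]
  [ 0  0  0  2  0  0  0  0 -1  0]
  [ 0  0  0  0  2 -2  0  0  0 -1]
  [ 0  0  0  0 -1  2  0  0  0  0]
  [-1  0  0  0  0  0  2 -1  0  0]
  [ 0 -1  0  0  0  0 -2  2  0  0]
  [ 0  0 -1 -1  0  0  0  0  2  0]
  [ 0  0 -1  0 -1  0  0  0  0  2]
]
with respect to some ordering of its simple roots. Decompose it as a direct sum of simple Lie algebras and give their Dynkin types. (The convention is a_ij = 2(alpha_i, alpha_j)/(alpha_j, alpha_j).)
The diagram associated to this matrix has two connected components: the simple roots {alpha_3, alpha_4, alpha_5, alpha_6, alpha_9, alpha_10} form a chain of 6 nodes with a double edge at one end; the terminal node there is the unique short simple root (B_6), and {alpha_1, alpha_2, alpha_7, alpha_8} form a chain of 4 nodes with a double edge between the middle two (F_4). A semisimple Lie algebra decomposes uniquely as the direct sum of simple ideals, one per connected component of its Dynkin diagram, so g ≅ B_6 ⊕ F_4 (dimension 78 + 52 = 130).

B_6 + F_4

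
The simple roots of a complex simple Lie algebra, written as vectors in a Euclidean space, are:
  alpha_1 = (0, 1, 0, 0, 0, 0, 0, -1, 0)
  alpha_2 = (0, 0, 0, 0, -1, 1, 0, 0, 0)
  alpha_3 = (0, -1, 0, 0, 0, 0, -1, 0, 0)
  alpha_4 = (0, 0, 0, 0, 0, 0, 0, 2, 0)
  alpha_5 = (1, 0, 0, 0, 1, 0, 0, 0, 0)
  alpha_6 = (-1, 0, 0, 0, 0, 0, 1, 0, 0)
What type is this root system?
Compute the Cartan integers a_ij = 2(alpha_i, alpha_j)/(alpha_j, alpha_j); the resulting 6x6 Cartan matrix is
[[2, 0, -1, -1, 0, 0], [0, 2, 0, 0, -1, 0], [-1, 0, 2, 0, 0, -1], [-2, 0, 0, 2, 0, 0], [0, -1, 0, 0, 2, -1], [0, 0, -1, 0, -1, 2]].
The roots have two lengths (squared-length ratio 2:1); the short ones are alpha_{1,2,3,5,6}. The associated Dynkin diagram is a chain of 6 nodes with a double edge at one end; the terminal node there is the unique long simple root (C_6), so the type is C_6 (the algebra sp(12)).

C_6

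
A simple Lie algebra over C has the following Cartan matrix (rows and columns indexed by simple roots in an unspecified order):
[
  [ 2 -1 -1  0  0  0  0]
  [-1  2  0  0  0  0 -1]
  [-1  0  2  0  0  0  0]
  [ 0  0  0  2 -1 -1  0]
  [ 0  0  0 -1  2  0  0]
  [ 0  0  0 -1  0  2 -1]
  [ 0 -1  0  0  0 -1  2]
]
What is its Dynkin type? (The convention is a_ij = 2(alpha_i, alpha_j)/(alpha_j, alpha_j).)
The matrix has rank 7 with 2's on the diagonal. Reading the off-diagonal entries as Dynkin edges (a single edge where a_ij = a_ji = -1; a double or triple edge where a_ij * a_ji = 2 or 3), the diagram is a chain of 7 nodes with single edges (A_7). One simple-root ordering that puts it in standard form is (alpha_3, alpha_1, alpha_2, alpha_7, alpha_6, alpha_4, alpha_5). So the algebra is type A_7, i.e. sl(8).

A7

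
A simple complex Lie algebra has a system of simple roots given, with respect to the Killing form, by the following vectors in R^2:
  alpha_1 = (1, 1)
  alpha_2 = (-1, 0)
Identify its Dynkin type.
B_2 (so(5))

Compute the Cartan integers a_ij = 2(alpha_i, alpha_j)/(alpha_j, alpha_j); the resulting 2x2 Cartan matrix is
[[2, -2], [-1, 2]].
The roots have two lengths (squared-length ratio 2:1); the short ones are alpha_{2}. The associated Dynkin diagram is a chain of 2 nodes with a double edge at one end; the terminal node there is the unique short simple root (B_2), so the type is B_2 (the algebra so(5)).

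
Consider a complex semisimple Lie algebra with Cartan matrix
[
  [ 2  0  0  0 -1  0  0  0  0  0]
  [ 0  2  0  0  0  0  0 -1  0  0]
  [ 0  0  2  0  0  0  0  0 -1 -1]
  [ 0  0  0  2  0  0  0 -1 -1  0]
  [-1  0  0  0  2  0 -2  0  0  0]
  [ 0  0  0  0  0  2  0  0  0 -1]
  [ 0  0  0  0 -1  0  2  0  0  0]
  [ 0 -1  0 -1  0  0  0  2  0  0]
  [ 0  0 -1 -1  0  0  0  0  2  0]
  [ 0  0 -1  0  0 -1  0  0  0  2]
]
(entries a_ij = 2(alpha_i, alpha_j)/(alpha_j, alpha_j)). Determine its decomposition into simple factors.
A7 + B3

The diagram associated to this matrix has two connected components: the simple roots {alpha_2, alpha_3, alpha_4, alpha_6, alpha_8, alpha_9, alpha_10} form a chain of 7 nodes with single edges (A_7), and {alpha_1, alpha_5, alpha_7} form a chain of 3 nodes with a double edge at one end; the terminal node there is the unique short simple root (B_3). A semisimple Lie algebra decomposes uniquely as the direct sum of simple ideals, one per connected component of its Dynkin diagram, so g ≅ A_7 ⊕ B_3 (dimension 63 + 21 = 84).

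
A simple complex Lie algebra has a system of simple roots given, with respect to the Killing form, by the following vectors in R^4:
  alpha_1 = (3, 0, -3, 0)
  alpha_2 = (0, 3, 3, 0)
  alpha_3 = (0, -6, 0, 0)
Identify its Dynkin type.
type C_3

Compute the Cartan integers a_ij = 2(alpha_i, alpha_j)/(alpha_j, alpha_j); the resulting 3x3 Cartan matrix is
[[2, -1, 0], [-1, 2, -1], [0, -2, 2]].
The roots have two lengths (squared-length ratio 2:1); the short ones are alpha_{1,2}. The associated Dynkin diagram is a chain of 3 nodes with a double edge at one end; the terminal node there is the unique long simple root (C_3), so the type is C_3 (the algebra sp(6)).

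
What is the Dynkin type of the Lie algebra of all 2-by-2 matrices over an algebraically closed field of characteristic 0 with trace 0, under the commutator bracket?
This is sl(2), which has dimension 2^2 - 1 = 3 and rank 2 - 1 = 1 (a Cartan subalgebra is the diagonal traceless matrices). In the classification of classical Lie algebras, the special linear algebra sl(n+1) has type A_n; here n = 1, so the Dynkin diagram is a chain of 1 nodes with single edges (A_1). Hence the type is A_1.

A_1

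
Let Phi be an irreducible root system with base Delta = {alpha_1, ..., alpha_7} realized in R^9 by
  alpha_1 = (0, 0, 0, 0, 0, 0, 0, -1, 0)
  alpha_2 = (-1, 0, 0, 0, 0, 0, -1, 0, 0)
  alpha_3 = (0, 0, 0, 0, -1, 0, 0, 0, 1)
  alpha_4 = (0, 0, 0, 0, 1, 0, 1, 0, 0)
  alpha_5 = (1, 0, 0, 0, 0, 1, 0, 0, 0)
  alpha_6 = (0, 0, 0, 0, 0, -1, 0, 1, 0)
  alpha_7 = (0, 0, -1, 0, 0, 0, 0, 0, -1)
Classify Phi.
Compute the Cartan integers a_ij = 2(alpha_i, alpha_j)/(alpha_j, alpha_j); the resulting 7x7 Cartan matrix is
[[2, 0, 0, 0, 0, -1, 0], [0, 2, 0, -1, -1, 0, 0], [0, 0, 2, -1, 0, 0, -1], [0, -1, -1, 2, 0, 0, 0], [0, -1, 0, 0, 2, -1, 0], [-2, 0, 0, 0, -1, 2, 0], [0, 0, -1, 0, 0, 0, 2]].
The roots have two lengths (squared-length ratio 2:1); the short ones are alpha_{1}. The associated Dynkin diagram is a chain of 7 nodes with a double edge at one end; the terminal node there is the unique short simple root (B_7), so the type is B_7 (the algebra so(15)).

B7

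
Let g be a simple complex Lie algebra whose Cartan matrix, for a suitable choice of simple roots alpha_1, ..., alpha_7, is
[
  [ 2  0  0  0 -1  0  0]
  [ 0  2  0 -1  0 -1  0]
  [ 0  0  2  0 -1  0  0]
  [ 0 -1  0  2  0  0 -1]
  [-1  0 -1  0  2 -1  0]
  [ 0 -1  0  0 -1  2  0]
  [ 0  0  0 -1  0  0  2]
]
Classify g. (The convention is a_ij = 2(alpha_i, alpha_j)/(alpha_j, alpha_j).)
The matrix has rank 7 with 2's on the diagonal. Reading the off-diagonal entries as Dynkin edges (a single edge where a_ij = a_ji = -1; a double or triple edge where a_ij * a_ji = 2 or 3), the diagram is a chain of 5 nodes with a fork of two nodes at one end (D_7). One simple-root ordering that puts it in standard form is (alpha_7, alpha_4, alpha_2, alpha_6, alpha_5, alpha_1, alpha_3). So the algebra is type D_7, i.e. so(14).

D_7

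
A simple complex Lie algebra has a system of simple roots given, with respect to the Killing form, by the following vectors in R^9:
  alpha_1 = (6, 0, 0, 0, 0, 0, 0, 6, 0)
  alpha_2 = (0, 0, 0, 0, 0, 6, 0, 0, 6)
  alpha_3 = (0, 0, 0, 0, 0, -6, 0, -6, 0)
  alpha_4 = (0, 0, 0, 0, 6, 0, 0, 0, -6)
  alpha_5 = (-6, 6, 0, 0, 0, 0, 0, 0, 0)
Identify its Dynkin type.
Compute the Cartan integers a_ij = 2(alpha_i, alpha_j)/(alpha_j, alpha_j); the resulting 5x5 Cartan matrix is
[[2, 0, -1, 0, -1], [0, 2, -1, -1, 0], [-1, -1, 2, 0, 0], [0, -1, 0, 2, 0], [-1, 0, 0, 0, 2]].
All simple roots have the same length, so the diagram is simply laced. The associated Dynkin diagram is a chain of 5 nodes with single edges (A_5), so the type is A_5 (the algebra sl(6)).

A5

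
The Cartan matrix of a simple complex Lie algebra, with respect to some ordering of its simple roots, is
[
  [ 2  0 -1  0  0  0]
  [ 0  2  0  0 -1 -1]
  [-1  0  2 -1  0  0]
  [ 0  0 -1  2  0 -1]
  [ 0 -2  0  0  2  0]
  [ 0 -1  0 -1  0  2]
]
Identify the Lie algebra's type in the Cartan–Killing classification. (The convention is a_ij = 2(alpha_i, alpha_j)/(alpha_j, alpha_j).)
The matrix has rank 6 with 2's on the diagonal. Reading the off-diagonal entries as Dynkin edges (a single edge where a_ij = a_ji = -1; a double or triple edge where a_ij * a_ji = 2 or 3), the diagram is a chain of 6 nodes with a double edge at one end; the terminal node there is the unique long simple root (C_6). One simple-root ordering that puts it in standard form is (alpha_1, alpha_3, alpha_4, alpha_6, alpha_2, alpha_5). So the algebra is type C_6, i.e. sp(12).

C_6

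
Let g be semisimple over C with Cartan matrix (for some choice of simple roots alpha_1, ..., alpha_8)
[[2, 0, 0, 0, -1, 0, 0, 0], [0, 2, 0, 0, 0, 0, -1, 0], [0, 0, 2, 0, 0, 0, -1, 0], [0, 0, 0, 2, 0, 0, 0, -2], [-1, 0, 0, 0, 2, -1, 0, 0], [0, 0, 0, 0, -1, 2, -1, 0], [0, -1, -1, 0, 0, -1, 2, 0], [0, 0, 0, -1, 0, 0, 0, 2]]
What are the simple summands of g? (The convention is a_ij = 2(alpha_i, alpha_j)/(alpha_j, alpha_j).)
B2 ⊕ D6

The diagram associated to this matrix has two connected components: the simple roots {alpha_4, alpha_8} form a chain of 2 nodes with a double edge at one end; the terminal node there is the unique short simple root (B_2), and {alpha_1, alpha_2, alpha_3, alpha_5, alpha_6, alpha_7} form a chain of 4 nodes with a fork of two nodes at one end (D_6). A semisimple Lie algebra decomposes uniquely as the direct sum of simple ideals, one per connected component of its Dynkin diagram, so g ≅ B_2 ⊕ D_6 (dimension 10 + 66 = 76).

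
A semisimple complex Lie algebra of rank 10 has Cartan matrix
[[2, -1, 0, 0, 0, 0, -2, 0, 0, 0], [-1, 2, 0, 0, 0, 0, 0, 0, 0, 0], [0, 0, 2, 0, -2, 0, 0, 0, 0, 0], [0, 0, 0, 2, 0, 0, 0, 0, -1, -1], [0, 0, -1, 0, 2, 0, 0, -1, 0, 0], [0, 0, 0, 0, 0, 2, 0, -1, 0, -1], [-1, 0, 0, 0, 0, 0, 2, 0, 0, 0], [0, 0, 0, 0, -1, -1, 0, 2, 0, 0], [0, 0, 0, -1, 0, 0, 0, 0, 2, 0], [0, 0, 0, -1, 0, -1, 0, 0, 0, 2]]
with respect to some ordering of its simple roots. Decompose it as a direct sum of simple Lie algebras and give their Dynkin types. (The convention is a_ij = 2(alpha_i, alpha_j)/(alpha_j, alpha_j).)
B_3 ⊕ C_7

The diagram associated to this matrix has two connected components: the simple roots {alpha_1, alpha_2, alpha_7} form a chain of 3 nodes with a double edge at one end; the terminal node there is the unique short simple root (B_3), and {alpha_3, alpha_4, alpha_5, alpha_6, alpha_8, alpha_9, alpha_10} form a chain of 7 nodes with a double edge at one end; the terminal node there is the unique long simple root (C_7). A semisimple Lie algebra decomposes uniquely as the direct sum of simple ideals, one per connected component of its Dynkin diagram, so g ≅ B_3 ⊕ C_7 (dimension 21 + 105 = 126).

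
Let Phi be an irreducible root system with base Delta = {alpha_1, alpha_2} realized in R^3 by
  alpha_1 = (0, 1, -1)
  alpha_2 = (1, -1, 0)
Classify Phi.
A_2

Compute the Cartan integers a_ij = 2(alpha_i, alpha_j)/(alpha_j, alpha_j); the resulting 2x2 Cartan matrix is
[[2, -1], [-1, 2]].
All simple roots have the same length, so the diagram is simply laced. The associated Dynkin diagram is a chain of 2 nodes with single edges (A_2), so the type is A_2 (the algebra sl(3)).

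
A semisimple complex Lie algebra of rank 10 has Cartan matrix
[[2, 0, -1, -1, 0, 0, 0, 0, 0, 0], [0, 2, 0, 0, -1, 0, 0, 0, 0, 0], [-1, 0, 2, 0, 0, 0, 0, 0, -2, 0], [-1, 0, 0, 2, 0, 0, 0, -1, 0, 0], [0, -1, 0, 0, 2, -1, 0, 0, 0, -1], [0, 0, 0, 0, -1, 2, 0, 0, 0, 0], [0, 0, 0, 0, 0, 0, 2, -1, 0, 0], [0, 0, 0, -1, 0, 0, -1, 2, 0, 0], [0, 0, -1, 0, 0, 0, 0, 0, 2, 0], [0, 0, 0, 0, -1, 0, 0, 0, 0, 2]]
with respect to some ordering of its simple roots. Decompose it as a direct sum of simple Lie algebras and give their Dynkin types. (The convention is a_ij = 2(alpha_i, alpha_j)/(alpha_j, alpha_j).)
B_6 ⊕ D_4

The diagram associated to this matrix has two connected components: the simple roots {alpha_1, alpha_3, alpha_4, alpha_7, alpha_8, alpha_9} form a chain of 6 nodes with a double edge at one end; the terminal node there is the unique short simple root (B_6), and {alpha_2, alpha_5, alpha_6, alpha_10} form a chain of 2 nodes with a fork of two nodes at one end (D_4). A semisimple Lie algebra decomposes uniquely as the direct sum of simple ideals, one per connected component of its Dynkin diagram, so g ≅ B_6 ⊕ D_4 (dimension 78 + 28 = 106).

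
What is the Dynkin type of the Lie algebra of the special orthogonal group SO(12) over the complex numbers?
This is so(12) with 12 even, which has dimension 12(12-1)/2 = 66 and rank 12/2 = 6. In the classification of classical Lie algebras, the orthogonal algebra so(2n) in an even number of variables has type D_n; here n = 6, so the Dynkin diagram is a chain of 4 nodes with a fork of two nodes at one end (D_6). Hence the type is D_6.

D_6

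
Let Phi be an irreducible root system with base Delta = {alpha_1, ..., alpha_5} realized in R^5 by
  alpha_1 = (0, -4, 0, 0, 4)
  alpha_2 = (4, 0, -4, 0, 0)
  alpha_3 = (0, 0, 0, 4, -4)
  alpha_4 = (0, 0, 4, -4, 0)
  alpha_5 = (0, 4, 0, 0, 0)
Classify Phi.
Compute the Cartan integers a_ij = 2(alpha_i, alpha_j)/(alpha_j, alpha_j); the resulting 5x5 Cartan matrix is
[[2, 0, -1, 0, -2], [0, 2, 0, -1, 0], [-1, 0, 2, -1, 0], [0, -1, -1, 2, 0], [-1, 0, 0, 0, 2]].
The roots have two lengths (squared-length ratio 2:1); the short ones are alpha_{5}. The associated Dynkin diagram is a chain of 5 nodes with a double edge at one end; the terminal node there is the unique short simple root (B_5), so the type is B_5 (the algebra so(11)).

B5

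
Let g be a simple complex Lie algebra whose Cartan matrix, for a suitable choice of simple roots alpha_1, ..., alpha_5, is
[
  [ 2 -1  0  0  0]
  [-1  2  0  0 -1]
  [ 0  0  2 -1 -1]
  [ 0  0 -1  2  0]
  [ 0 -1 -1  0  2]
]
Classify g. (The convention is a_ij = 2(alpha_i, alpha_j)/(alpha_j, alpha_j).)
type A_5

The matrix has rank 5 with 2's on the diagonal. Reading the off-diagonal entries as Dynkin edges (a single edge where a_ij = a_ji = -1; a double or triple edge where a_ij * a_ji = 2 or 3), the diagram is a chain of 5 nodes with single edges (A_5). One simple-root ordering that puts it in standard form is (alpha_4, alpha_3, alpha_5, alpha_2, alpha_1). So the algebra is type A_5, i.e. sl(6).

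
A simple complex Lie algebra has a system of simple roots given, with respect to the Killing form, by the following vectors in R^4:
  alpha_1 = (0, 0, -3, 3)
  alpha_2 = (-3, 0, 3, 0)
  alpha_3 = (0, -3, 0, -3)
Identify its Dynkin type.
Compute the Cartan integers a_ij = 2(alpha_i, alpha_j)/(alpha_j, alpha_j); the resulting 3x3 Cartan matrix is
[[2, -1, -1], [-1, 2, 0], [-1, 0, 2]].
All simple roots have the same length, so the diagram is simply laced. The associated Dynkin diagram is a chain of 3 nodes with single edges (A_3), so the type is A_3 (the algebra sl(4)).

A_3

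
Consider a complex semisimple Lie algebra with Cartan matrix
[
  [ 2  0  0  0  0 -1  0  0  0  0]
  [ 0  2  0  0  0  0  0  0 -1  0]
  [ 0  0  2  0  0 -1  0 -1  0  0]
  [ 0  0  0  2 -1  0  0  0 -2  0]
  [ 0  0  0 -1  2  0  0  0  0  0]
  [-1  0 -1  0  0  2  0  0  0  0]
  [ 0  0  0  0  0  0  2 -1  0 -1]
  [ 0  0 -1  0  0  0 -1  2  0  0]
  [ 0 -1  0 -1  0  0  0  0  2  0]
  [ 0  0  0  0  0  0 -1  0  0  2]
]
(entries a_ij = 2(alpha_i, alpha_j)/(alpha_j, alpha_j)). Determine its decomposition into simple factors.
The diagram associated to this matrix has two connected components: the simple roots {alpha_1, alpha_3, alpha_6, alpha_7, alpha_8, alpha_10} form a chain of 6 nodes with single edges (A_6), and {alpha_2, alpha_4, alpha_5, alpha_9} form a chain of 4 nodes with a double edge between the middle two (F_4). A semisimple Lie algebra decomposes uniquely as the direct sum of simple ideals, one per connected component of its Dynkin diagram, so g ≅ A_6 ⊕ F_4 (dimension 48 + 52 = 100).

A_6 + F_4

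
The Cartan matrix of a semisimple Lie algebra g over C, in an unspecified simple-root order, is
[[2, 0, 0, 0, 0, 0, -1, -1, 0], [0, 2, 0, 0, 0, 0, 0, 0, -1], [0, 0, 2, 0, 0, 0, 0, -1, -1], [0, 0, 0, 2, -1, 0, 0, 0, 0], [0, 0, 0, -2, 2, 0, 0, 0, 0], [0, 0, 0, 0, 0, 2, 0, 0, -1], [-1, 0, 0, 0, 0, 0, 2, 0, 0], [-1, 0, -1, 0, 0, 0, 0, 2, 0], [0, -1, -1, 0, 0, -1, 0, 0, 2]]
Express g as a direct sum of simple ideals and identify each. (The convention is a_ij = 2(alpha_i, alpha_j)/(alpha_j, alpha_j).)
The diagram associated to this matrix has two connected components: the simple roots {alpha_4, alpha_5} form a chain of 2 nodes with a double edge at one end; the terminal node there is the unique short simple root (B_2), and {alpha_1, alpha_2, alpha_3, alpha_6, alpha_7, alpha_8, alpha_9} form a chain of 5 nodes with a fork of two nodes at one end (D_7). A semisimple Lie algebra decomposes uniquely as the direct sum of simple ideals, one per connected component of its Dynkin diagram, so g ≅ B_2 ⊕ D_7 (dimension 10 + 91 = 101).

B2 + D7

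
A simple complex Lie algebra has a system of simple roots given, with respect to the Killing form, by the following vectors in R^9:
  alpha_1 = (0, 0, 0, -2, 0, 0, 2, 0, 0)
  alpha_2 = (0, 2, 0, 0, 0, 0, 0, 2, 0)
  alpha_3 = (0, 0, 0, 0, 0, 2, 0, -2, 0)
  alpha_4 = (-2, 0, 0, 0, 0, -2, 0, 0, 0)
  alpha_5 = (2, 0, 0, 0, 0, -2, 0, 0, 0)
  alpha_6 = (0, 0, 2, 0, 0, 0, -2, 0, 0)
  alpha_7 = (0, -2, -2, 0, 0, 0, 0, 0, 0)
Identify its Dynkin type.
D_7

Compute the Cartan integers a_ij = 2(alpha_i, alpha_j)/(alpha_j, alpha_j); the resulting 7x7 Cartan matrix is
[[2, 0, 0, 0, 0, -1, 0], [0, 2, -1, 0, 0, 0, -1], [0, -1, 2, -1, -1, 0, 0], [0, 0, -1, 2, 0, 0, 0], [0, 0, -1, 0, 2, 0, 0], [-1, 0, 0, 0, 0, 2, -1], [0, -1, 0, 0, 0, -1, 2]].
All simple roots have the same length, so the diagram is simply laced. The associated Dynkin diagram is a chain of 5 nodes with a fork of two nodes at one end (D_7), so the type is D_7 (the algebra so(14)).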